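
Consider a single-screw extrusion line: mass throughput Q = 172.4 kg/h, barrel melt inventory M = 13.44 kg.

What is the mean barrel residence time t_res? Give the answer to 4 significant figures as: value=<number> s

Q_s = Q / 3600 = 172.4 / 3600 = 0.0478889 kg/s
Mean residence time: t_res = M/Q_s = 13.44 kg / 0.0478889 kg/s = 280.65 s

value=280.6 s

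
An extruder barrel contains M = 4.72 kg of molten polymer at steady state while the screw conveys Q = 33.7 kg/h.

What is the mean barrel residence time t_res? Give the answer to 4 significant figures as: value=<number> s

value=504.2 s

Throughput in SI: Q_s = 33.7 kg/h ÷ 3600 s/h = 0.00936111 kg/s
t_res = M / Q_s = 4.72 / 0.00936111 = 504.214 s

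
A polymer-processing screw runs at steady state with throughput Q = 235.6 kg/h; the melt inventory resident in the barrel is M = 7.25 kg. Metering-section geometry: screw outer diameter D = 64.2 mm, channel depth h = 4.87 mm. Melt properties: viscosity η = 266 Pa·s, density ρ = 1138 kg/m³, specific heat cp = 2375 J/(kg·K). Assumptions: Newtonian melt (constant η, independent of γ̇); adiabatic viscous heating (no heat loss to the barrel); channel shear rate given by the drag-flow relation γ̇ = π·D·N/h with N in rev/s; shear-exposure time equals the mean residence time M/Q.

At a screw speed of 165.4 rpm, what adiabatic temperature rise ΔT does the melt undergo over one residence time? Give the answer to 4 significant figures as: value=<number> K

value=142.1 K

Q_s = Q / 3600 = 235.6 / 3600 = 0.0654444 kg/s
t_res = M / Q_s = 7.25 / 0.0654444 = 110.781 s
Geometry in metres: D = 64.2 mm → 0.0642 m, h = 4.87 mm → 0.00487 m; screw speed N = 165.4 rpm = 2.75667 rev/s
Shear rate: γ̇ = πDN/h = π·0.0642·2.75667/0.00487 = 114.167 s⁻¹
ΔT = η·γ̇²·t_res / (ρ·cp) = 266 · (114.167)² · 110.781 / (1138 · 2375) = 142.109 K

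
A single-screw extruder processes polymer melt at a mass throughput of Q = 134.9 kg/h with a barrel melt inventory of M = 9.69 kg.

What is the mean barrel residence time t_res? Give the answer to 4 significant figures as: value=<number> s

Q_s = Q / 3600 = 134.9 / 3600 = 0.0374722 kg/s
t_res = M / Q_s = 9.69 ÷ 0.0374722 = 258.592 s

value=258.6 s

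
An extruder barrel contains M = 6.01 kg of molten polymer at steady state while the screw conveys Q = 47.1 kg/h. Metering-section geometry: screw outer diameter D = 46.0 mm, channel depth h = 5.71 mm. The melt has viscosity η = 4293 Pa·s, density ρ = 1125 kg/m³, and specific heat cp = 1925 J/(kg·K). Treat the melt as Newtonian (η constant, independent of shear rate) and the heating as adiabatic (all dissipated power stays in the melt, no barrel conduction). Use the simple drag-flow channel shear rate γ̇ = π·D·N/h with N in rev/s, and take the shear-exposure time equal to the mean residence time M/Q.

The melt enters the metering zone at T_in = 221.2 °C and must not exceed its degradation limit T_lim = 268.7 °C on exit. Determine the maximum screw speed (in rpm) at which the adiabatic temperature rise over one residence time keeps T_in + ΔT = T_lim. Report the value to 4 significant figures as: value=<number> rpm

value=17.12 rpm

Throughput in SI: Q_s = 47.1 kg/h ÷ 3600 s/h = 0.0130833 kg/s
t_res = M / Q_s = 6.01 / 0.0130833 = 459.363 s
Geometry in SI: D = 46.0 mm → 0.046 m, h = 5.71 mm → 0.00571 m
Allowable rise: ΔT_a = T_lim − T_in = 268.7 − 221.2 = 47.5 K
Invert ΔT = ηγ̇²t_res/(ρcp) for γ̇: γ̇_max² = ΔT_a ρ cp / (η t_res) = 47.5·1125·1925 / (4293·459.363) = 52.1627 s⁻²
Take the square root: γ̇_max = √(52.1627) = 7.22237 s⁻¹
N_max = γ̇_max h / (πD) = 7.22237·0.00571/(π·0.046) = 0.28537 rev/s → ×60 = 17.1222 rpm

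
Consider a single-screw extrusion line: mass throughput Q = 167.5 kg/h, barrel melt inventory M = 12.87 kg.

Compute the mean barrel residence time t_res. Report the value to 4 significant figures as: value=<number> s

value=276.6 s

Convert throughput: Q = 167.5 kg/h = 167.5/3600 = 0.0465278 kg/s
t_res = M / Q_s = 12.87 / 0.0465278 = 276.609 s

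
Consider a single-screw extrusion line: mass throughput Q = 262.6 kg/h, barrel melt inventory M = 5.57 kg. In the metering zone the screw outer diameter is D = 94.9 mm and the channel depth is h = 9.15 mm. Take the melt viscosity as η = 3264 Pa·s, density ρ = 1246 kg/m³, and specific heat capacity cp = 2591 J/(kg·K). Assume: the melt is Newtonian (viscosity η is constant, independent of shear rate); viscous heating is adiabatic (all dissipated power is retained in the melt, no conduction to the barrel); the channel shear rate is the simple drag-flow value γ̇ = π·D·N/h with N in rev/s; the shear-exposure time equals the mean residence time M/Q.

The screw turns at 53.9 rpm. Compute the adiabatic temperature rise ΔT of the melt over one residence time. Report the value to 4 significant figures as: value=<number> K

value=66.14 K

Throughput in SI: Q_s = 262.6 kg/h ÷ 3600 s/h = 0.0729444 kg/s
t_res = M / Q_s = 5.57 ÷ 0.0729444 = 76.3595 s
Convert to SI: D = 0.0949 m, h = 0.00915 m, N = 53.9/60 = 0.898333 rev/s
Shear rate: γ̇ = πDN/h = π·0.0949·0.898333/0.00915 = 29.2707 s⁻¹
Adiabatic rise: ΔT = η γ̇² t_res / (ρ cp) = 3264·(29.2707)²·76.3595 / (1246·2591) = 66.1443 K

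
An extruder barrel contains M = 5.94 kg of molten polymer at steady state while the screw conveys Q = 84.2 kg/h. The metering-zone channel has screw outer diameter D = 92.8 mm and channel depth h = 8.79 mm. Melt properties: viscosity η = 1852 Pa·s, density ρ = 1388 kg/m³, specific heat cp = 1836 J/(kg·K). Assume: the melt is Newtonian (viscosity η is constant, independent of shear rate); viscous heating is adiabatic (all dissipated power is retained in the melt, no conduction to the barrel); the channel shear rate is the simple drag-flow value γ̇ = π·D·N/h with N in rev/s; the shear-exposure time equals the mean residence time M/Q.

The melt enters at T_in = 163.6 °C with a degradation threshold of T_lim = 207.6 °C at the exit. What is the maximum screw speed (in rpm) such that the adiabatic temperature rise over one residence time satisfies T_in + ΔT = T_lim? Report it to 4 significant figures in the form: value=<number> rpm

Convert throughput: Q = 84.2 kg/h = 84.2/3600 = 0.0233889 kg/s
t_res = M / Q_s = 5.94 / 0.0233889 = 253.967 s
Geometry in SI: D = 92.8 mm → 0.0928 m, h = 8.79 mm → 0.00879 m
ΔT_a = T_lim − T_in = 207.6 °C − 163.6 °C = 44 K
Invert ΔT = ηγ̇²t_res/(ρcp) for γ̇: γ̇_max² = ΔT_a ρ cp / (η t_res) = 44·1388·1836 / (1852·253.967) = 238.395 s⁻²
Take the square root: γ̇_max = √(238.395) = 15.44 s⁻¹
N_max = γ̇_max h / (πD) = 15.44·0.00879/(π·0.0928) = 0.465521 rev/s → ×60 = 27.9313 rpm

value=27.93 rpm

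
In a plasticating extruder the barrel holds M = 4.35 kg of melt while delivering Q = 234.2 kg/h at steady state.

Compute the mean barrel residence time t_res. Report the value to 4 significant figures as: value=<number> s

Convert throughput: Q = 234.2 kg/h = 234.2/3600 = 0.0650556 kg/s
Mean residence time: t_res = M/Q_s = 4.35 kg / 0.0650556 kg/s = 66.8659 s

value=66.87 s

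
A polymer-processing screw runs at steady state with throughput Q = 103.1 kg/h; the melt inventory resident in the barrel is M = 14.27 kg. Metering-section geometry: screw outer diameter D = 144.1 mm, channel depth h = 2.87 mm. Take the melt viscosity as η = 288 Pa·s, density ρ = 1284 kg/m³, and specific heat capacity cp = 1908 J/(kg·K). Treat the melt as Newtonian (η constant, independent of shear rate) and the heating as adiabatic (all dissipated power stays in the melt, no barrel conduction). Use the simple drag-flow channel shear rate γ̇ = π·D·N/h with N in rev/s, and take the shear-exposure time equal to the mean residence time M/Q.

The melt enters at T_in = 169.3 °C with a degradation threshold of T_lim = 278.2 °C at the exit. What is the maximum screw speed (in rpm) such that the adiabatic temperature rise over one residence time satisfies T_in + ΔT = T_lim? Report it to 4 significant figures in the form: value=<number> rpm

value=16.40 rpm

Throughput in SI: Q_s = 103.1 kg/h ÷ 3600 s/h = 0.0286389 kg/s
Mean residence time: t_res = M/Q_s = 14.27 kg / 0.0286389 kg/s = 498.274 s
D = 144.1 mm = 0.1441 m;  h = 2.87 mm = 0.00287 m
ΔT_a = T_lim − T_in = 278.2 − 169.3 = 108.9 K
γ̇_max² = ΔT_a·ρ·cp / (η·t_res) = [108.9 × 1284 × 1908] / [288 × 498.274] = 1859.14 s⁻²
γ̇_max = sqrt(1859.14) = 43.1177 s⁻¹
N_max = γ̇_max·h / (π·D) = 43.1177 · 0.00287 / (π · 0.1441) = 0.273353 rev/s = 16.4012 rpm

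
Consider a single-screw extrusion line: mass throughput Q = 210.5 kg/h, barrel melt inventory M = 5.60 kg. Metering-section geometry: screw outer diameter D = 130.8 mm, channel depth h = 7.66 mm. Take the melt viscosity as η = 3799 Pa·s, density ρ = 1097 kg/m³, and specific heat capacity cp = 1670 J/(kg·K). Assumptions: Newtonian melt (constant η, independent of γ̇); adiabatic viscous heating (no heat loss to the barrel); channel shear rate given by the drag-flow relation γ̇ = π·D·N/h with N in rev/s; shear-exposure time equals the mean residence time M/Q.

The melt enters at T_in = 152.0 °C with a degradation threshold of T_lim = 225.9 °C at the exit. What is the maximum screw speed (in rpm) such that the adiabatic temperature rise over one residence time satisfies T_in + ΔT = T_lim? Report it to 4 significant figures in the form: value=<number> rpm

Q_s = Q / 3600 = 210.5 / 3600 = 0.0584722 kg/s
Mean residence time: t_res = M/Q_s = 5.60 kg / 0.0584722 kg/s = 95.772 s
Convert to metres: D = 0.1308 m, h = 0.00766 m
ΔT_a = T_lim − T_in = 225.9 − 152.0 = 73.9 K
Invert ΔT = ηγ̇²t_res/(ρcp) for γ̇: γ̇_max² = ΔT_a ρ cp / (η t_res) = 73.9·1097·1670 / (3799·95.772) = 372.1 s⁻²
Take the square root: γ̇_max = √(372.1) = 19.2899 s⁻¹
N_max = γ̇_max h / (πD) = 19.2899·0.00766/(π·0.1308) = 0.359585 rev/s → ×60 = 21.5751 rpm

value=21.58 rpm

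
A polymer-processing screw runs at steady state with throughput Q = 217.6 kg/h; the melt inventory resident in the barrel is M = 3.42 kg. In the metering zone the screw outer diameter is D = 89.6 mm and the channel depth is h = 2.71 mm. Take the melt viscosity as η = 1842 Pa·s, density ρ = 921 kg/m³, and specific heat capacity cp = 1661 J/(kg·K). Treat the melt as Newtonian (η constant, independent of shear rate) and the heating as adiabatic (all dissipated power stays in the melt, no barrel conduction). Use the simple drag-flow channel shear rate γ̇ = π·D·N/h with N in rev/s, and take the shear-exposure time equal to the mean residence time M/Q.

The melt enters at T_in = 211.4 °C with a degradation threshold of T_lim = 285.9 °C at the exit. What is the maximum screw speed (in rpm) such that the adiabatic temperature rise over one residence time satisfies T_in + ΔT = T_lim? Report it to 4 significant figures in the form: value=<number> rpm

value=19.10 rpm

Q_s = Q / 3600 = 217.6 / 3600 = 0.0604444 kg/s
Mean residence time: t_res = M/Q_s = 3.42 kg / 0.0604444 kg/s = 56.5809 s
D = 89.6 mm = 0.0896 m;  h = 2.71 mm = 0.00271 m
ΔT_a = T_lim − T_in = 285.9 − 211.4 = 74.5 K
γ̇_max² = ΔT_a·ρ·cp/(η·t_res) = 74.5·921·1661/(1842·56.5809) = 1093.52 s⁻²
γ̇_max = √1093.52 = 33.0684 s⁻¹
Solve γ̇ = πDN/h for N: N_max = γ̇_max·h/(π·D) = 33.0684 × 0.00271 / (π × 0.0896) = 0.318364 rev/s = 19.1019 rpm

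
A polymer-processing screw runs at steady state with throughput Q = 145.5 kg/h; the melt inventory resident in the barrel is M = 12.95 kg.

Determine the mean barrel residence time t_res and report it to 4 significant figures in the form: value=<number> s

value=320.4 s

Throughput in SI: Q_s = 145.5 kg/h ÷ 3600 s/h = 0.0404167 kg/s
t_res = M / Q_s = 12.95 ÷ 0.0404167 = 320.412 s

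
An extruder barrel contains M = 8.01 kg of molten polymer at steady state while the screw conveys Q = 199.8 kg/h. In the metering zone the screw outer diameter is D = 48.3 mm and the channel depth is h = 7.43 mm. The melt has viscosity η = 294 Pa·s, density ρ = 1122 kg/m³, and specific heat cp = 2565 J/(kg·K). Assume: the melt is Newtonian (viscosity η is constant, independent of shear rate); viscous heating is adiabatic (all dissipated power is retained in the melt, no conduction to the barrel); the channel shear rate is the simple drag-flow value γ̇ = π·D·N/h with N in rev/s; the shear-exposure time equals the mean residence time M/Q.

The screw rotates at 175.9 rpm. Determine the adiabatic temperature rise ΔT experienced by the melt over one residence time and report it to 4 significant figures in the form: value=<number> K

value=52.85 K

Q_s = Q / 3600 = 199.8 / 3600 = 0.0555 kg/s
t_res = M / Q_s = 8.01 / 0.0555 = 144.324 s
Convert to SI: D = 0.0483 m, h = 0.00743 m, N = 175.9/60 = 2.93167 rev/s
γ̇ = π D N / h = (π)(0.0483)(2.93167) / 0.00743 = 59.8719 s⁻¹
Adiabatic rise: ΔT = η γ̇² t_res / (ρ cp) = 294·(59.8719)²·144.324 / (1122·2565) = 52.8509 K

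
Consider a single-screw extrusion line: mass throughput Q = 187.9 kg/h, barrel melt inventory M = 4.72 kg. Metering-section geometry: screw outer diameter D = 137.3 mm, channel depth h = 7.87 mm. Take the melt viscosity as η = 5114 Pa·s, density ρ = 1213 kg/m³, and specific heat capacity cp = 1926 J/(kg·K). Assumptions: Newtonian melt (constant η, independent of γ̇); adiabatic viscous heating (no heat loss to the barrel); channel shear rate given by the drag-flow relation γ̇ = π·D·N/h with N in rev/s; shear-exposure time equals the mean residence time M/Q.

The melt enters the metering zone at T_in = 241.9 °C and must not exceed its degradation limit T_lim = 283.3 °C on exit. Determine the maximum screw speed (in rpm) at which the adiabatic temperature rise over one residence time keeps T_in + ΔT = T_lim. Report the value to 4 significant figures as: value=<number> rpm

value=15.83 rpm

Q_s = Q / 3600 = 187.9 / 3600 = 0.0521944 kg/s
Mean residence time: t_res = M/Q_s = 4.72 kg / 0.0521944 kg/s = 90.4311 s
Convert to metres: D = 0.1373 m, h = 0.00787 m
ΔT_a = T_lim − T_in = 283.3 − 241.9 = 41.4 K
γ̇_max² = ΔT_a·ρ·cp / (η·t_res) = [41.4 × 1213 × 1926] / [5114 × 90.4311] = 209.141 s⁻²
γ̇_max = √209.141 = 14.4617 s⁻¹
Solve γ̇ = πDN/h for N: N_max = γ̇_max·h/(π·D) = 14.4617 × 0.00787 / (π × 0.1373) = 0.26386 rev/s = 15.8316 rpm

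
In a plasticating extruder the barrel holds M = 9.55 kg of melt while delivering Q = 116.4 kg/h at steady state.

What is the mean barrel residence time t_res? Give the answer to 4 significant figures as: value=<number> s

value=295.4 s

Convert throughput: Q = 116.4 kg/h = 116.4/3600 = 0.0323333 kg/s
t_res = M / Q_s = 9.55 ÷ 0.0323333 = 295.361 s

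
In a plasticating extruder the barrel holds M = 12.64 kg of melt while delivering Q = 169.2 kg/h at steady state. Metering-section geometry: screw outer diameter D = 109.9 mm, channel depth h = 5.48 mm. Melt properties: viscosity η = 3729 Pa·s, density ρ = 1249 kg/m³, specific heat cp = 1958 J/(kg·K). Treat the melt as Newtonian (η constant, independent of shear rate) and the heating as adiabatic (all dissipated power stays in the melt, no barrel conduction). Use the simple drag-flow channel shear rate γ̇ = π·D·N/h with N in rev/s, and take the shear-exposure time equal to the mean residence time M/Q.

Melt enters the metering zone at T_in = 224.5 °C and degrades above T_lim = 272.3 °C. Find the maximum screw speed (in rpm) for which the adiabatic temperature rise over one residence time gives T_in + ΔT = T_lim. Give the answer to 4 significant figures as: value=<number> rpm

value=10.28 rpm

Q_s = Q / 3600 = 169.2 / 3600 = 0.047 kg/s
Mean residence time: t_res = M/Q_s = 12.64 kg / 0.047 kg/s = 268.936 s
D = 109.9 mm = 0.1099 m;  h = 5.48 mm = 0.00548 m
ΔT_a = T_lim − T_in = 272.3 °C − 224.5 °C = 47.8 K
γ̇_max² = ΔT_a·ρ·cp / (η·t_res) = [47.8 × 1249 × 1958] / [3729 × 268.936] = 116.563 s⁻²
γ̇_max = √116.563 = 10.7964 s⁻¹
Solve γ̇ = πDN/h for N: N_max = γ̇_max·h/(π·D) = 10.7964 × 0.00548 / (π × 0.1099) = 0.171362 rev/s = 10.2817 rpm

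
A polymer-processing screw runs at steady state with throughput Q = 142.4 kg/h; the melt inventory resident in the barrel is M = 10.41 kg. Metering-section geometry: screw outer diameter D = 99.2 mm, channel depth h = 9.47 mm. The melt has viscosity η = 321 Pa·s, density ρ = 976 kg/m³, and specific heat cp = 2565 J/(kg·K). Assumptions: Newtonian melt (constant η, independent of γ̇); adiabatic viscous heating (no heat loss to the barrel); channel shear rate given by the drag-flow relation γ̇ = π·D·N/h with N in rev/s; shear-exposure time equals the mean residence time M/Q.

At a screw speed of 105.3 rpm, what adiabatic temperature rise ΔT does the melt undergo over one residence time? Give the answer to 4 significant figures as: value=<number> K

Q_s = Q / 3600 = 142.4 / 3600 = 0.0395556 kg/s
t_res = M / Q_s = 10.41 ÷ 0.0395556 = 263.174 s
D = 99.2 mm = 0.0992 m;  h = 9.47 mm = 0.00947 m;  N = 105.3 rpm / 60 = 1.755 rev/s
Shear rate: γ̇ = πDN/h = π·0.0992·1.755/0.00947 = 57.7549 s⁻¹
ΔT = η·γ̇²·t_res / (ρ·cp) = 321 · (57.7549)² · 263.174 / (976 · 2565) = 112.561 K

value=112.6 K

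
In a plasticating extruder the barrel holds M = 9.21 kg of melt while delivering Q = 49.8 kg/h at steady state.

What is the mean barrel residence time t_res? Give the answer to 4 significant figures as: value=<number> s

value=665.8 s

Convert throughput: Q = 49.8 kg/h = 49.8/3600 = 0.0138333 kg/s
Mean residence time: t_res = M/Q_s = 9.21 kg / 0.0138333 kg/s = 665.783 s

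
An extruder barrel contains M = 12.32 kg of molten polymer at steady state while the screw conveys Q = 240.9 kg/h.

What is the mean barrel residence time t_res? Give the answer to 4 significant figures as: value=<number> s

Convert throughput: Q = 240.9 kg/h = 240.9/3600 = 0.0669167 kg/s
t_res = M / Q_s = 12.32 ÷ 0.0669167 = 184.11 s

value=184.1 s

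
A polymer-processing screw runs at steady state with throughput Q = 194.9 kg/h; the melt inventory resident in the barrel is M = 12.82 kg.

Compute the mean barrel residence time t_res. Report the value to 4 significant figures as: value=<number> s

value=236.8 s

Convert throughput: Q = 194.9 kg/h = 194.9/3600 = 0.0541389 kg/s
Mean residence time: t_res = M/Q_s = 12.82 kg / 0.0541389 kg/s = 236.798 s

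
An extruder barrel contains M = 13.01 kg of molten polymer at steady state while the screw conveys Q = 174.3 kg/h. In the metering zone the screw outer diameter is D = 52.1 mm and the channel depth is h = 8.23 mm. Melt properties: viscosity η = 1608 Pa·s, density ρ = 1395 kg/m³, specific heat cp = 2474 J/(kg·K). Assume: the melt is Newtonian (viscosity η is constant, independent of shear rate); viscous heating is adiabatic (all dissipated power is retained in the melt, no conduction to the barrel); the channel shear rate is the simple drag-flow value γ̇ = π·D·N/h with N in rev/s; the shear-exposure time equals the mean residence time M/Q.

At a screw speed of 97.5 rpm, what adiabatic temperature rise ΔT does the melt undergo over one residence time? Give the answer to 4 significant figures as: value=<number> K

Throughput in SI: Q_s = 174.3 kg/h ÷ 3600 s/h = 0.0484167 kg/s
t_res = M / Q_s = 13.01 ÷ 0.0484167 = 268.709 s
Geometry in metres: D = 52.1 mm → 0.0521 m, h = 8.23 mm → 0.00823 m; screw speed N = 97.5 rpm = 1.625 rev/s
γ̇ = π·D·N / h = π · 0.0521 · 1.625 / 0.00823 = 32.3178 s⁻¹
ΔT = η·γ̇²·t_res/(ρ·cp) = [1608 × 32.3178² × 268.709] / [1395 × 2474] = 130.761 K

value=130.8 K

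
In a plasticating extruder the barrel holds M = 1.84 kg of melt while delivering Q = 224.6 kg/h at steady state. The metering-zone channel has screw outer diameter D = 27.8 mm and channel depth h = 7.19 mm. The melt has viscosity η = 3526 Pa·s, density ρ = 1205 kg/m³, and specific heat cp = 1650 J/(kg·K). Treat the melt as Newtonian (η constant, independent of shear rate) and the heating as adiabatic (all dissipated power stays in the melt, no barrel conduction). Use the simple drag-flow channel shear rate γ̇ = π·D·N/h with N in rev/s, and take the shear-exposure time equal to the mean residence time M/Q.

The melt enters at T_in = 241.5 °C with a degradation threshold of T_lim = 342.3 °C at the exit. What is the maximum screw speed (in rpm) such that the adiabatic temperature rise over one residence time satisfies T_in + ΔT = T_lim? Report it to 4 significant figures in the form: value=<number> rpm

value=216.8 rpm

Q_s = Q / 3600 = 224.6 / 3600 = 0.0623889 kg/s
t_res = M / Q_s = 1.84 ÷ 0.0623889 = 29.4924 s
Convert to metres: D = 0.0278 m, h = 0.00719 m
Allowable rise: ΔT_a = T_lim − T_in = 342.3 − 241.5 = 100.8 K
γ̇_max² = ΔT_a·ρ·cp / (η·t_res) = [100.8 × 1205 × 1650] / [3526 × 29.4924] = 1927.25 s⁻²
Take the square root: γ̇_max = √(1927.25) = 43.9005 s⁻¹
Solve γ̇ = πDN/h for N: N_max = γ̇_max·h/(π·D) = 43.9005 × 0.00719 / (π × 0.0278) = 3.61413 rev/s = 216.848 rpm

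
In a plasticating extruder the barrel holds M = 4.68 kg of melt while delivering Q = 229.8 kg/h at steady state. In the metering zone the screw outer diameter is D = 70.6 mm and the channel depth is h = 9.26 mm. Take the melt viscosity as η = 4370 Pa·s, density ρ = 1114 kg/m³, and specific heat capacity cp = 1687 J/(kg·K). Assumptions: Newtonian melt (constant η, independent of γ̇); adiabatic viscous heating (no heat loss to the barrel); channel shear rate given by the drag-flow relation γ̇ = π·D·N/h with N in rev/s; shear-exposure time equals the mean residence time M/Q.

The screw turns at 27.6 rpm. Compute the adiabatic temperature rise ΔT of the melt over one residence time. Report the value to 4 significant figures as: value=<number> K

value=20.70 K

Q_s = Q / 3600 = 229.8 / 3600 = 0.0638333 kg/s
t_res = M / Q_s = 4.68 / 0.0638333 = 73.3159 s
D = 70.6 mm = 0.0706 m;  h = 9.26 mm = 0.00926 m;  N = 27.6 rpm / 60 = 0.46 rev/s
γ̇ = π·D·N / h = π · 0.0706 · 0.46 / 0.00926 = 11.018 s⁻¹
ΔT = η·γ̇²·t_res / (ρ·cp) = 4370 · (11.018)² · 73.3159 / (1114 · 1687) = 20.6958 K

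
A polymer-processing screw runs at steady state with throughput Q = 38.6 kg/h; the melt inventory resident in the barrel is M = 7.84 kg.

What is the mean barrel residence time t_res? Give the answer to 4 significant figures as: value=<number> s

value=731.2 s

Throughput in SI: Q_s = 38.6 kg/h ÷ 3600 s/h = 0.0107222 kg/s
t_res = M / Q_s = 7.84 / 0.0107222 = 731.192 s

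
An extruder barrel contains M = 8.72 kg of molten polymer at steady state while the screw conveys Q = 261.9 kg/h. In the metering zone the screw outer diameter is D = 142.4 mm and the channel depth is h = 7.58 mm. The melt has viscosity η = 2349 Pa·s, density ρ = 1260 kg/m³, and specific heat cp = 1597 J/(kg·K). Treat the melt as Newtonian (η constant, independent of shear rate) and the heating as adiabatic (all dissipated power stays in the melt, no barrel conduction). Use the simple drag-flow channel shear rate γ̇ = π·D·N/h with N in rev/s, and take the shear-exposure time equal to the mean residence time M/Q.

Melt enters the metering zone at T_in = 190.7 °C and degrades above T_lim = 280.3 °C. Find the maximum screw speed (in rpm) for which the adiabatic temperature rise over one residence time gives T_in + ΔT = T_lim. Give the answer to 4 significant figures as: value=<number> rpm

value=25.73 rpm

Q_s = Q / 3600 = 261.9 / 3600 = 0.07275 kg/s
t_res = M / Q_s = 8.72 / 0.07275 = 119.863 s
D = 142.4 mm = 0.1424 m;  h = 7.58 mm = 0.00758 m
ΔT_a = T_lim − T_in = 280.3 °C − 190.7 °C = 89.6 K
Invert ΔT = ηγ̇²t_res/(ρcp) for γ̇: γ̇_max² = ΔT_a ρ cp / (η t_res) = 89.6·1260·1597 / (2349·119.863) = 640.349 s⁻²
Take the square root: γ̇_max = √(640.349) = 25.3051 s⁻¹
Solve γ̇ = πDN/h for N: N_max = γ̇_max·h/(π·D) = 25.3051 × 0.00758 / (π × 0.1424) = 0.428764 rev/s = 25.7258 rpm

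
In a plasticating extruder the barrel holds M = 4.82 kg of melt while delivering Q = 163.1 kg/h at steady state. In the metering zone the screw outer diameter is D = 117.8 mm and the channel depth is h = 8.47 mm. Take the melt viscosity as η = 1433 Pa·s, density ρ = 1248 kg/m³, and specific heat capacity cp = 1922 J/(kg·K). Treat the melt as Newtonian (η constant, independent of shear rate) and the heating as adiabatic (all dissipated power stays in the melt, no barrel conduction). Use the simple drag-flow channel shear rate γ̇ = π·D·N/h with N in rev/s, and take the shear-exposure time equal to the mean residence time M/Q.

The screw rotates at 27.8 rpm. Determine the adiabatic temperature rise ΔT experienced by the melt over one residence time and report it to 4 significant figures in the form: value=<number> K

value=26.05 K

Convert throughput: Q = 163.1 kg/h = 163.1/3600 = 0.0453056 kg/s
t_res = M / Q_s = 4.82 ÷ 0.0453056 = 106.389 s
D = 117.8 mm = 0.1178 m;  h = 8.47 mm = 0.00847 m;  N = 27.8 rpm / 60 = 0.463333 rev/s
Shear rate: γ̇ = πDN/h = π·0.1178·0.463333/0.00847 = 20.2444 s⁻¹
ΔT = η·γ̇²·t_res/(ρ·cp) = [1433 × 20.2444² × 106.389] / [1248 × 1922] = 26.0486 K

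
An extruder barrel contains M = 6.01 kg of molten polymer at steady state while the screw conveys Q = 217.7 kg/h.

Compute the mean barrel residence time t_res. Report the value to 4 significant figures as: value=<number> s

Throughput in SI: Q_s = 217.7 kg/h ÷ 3600 s/h = 0.0604722 kg/s
t_res = M / Q_s = 6.01 ÷ 0.0604722 = 99.3845 s

value=99.38 s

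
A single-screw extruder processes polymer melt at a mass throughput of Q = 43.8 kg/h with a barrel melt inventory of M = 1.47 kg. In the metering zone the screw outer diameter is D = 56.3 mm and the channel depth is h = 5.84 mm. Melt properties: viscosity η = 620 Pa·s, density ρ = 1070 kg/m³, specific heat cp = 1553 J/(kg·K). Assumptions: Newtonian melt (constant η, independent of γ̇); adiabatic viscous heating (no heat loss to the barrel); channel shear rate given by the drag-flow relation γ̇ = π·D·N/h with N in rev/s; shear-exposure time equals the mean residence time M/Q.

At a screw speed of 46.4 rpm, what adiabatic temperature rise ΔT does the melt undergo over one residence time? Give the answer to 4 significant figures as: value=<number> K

value=24.73 K

Q_s = Q / 3600 = 43.8 / 3600 = 0.0121667 kg/s
t_res = M / Q_s = 1.47 / 0.0121667 = 120.822 s
Geometry in metres: D = 56.3 mm → 0.0563 m, h = 5.84 mm → 0.00584 m; screw speed N = 46.4 rpm = 0.773333 rev/s
Shear rate: γ̇ = πDN/h = π·0.0563·0.773333/0.00584 = 23.4214 s⁻¹
Adiabatic rise: ΔT = η γ̇² t_res / (ρ cp) = 620·(23.4214)²·120.822 / (1070·1553) = 24.729 K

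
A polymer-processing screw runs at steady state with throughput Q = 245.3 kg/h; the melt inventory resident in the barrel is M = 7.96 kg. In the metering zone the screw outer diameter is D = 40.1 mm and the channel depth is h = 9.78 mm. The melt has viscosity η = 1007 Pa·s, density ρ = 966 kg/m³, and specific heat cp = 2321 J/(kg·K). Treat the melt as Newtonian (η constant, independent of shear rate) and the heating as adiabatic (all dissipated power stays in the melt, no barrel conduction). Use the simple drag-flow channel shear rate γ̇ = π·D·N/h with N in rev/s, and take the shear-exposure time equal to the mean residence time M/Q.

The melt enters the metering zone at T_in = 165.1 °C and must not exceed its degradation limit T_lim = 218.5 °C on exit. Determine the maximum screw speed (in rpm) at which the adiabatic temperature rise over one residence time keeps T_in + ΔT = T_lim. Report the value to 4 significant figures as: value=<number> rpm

value=148.6 rpm

Q_s = Q / 3600 = 245.3 / 3600 = 0.0681389 kg/s
t_res = M / Q_s = 7.96 / 0.0681389 = 116.82 s
Geometry in SI: D = 40.1 mm → 0.0401 m, h = 9.78 mm → 0.00978 m
ΔT_a = T_lim − T_in = 218.5 °C − 165.1 °C = 53.4 K
Invert ΔT = ηγ̇²t_res/(ρcp) for γ̇: γ̇_max² = ΔT_a ρ cp / (η t_res) = 53.4·966·2321 / (1007·116.82) = 1017.76 s⁻²
γ̇_max = sqrt(1017.76) = 31.9024 s⁻¹
Solve γ̇ = πDN/h for N: N_max = γ̇_max·h/(π·D) = 31.9024 × 0.00978 / (π × 0.0401) = 2.47667 rev/s = 148.6 rpm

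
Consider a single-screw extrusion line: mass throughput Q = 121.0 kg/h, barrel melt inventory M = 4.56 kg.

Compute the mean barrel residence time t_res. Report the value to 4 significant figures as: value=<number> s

Throughput in SI: Q_s = 121.0 kg/h ÷ 3600 s/h = 0.0336111 kg/s
Mean residence time: t_res = M/Q_s = 4.56 kg / 0.0336111 kg/s = 135.669 s

value=135.7 s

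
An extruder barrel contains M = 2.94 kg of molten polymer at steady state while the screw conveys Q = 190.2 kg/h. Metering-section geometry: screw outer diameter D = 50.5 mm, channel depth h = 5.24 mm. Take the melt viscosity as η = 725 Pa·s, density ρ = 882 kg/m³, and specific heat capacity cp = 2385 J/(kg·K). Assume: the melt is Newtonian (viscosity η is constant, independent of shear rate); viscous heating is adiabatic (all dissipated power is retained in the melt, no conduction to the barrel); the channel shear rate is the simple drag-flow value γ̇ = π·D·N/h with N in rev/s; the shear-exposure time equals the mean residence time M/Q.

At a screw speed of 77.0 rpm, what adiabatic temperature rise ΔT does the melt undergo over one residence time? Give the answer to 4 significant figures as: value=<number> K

value=28.95 K

Convert throughput: Q = 190.2 kg/h = 190.2/3600 = 0.0528333 kg/s
t_res = M / Q_s = 2.94 / 0.0528333 = 55.6467 s
Geometry in metres: D = 50.5 mm → 0.0505 m, h = 5.24 mm → 0.00524 m; screw speed N = 77.0 rpm = 1.28333 rev/s
Shear rate: γ̇ = πDN/h = π·0.0505·1.28333/0.00524 = 38.8552 s⁻¹
ΔT = η·γ̇²·t_res/(ρ·cp) = [725 × 38.8552² × 55.6467] / [882 × 2385] = 28.9547 K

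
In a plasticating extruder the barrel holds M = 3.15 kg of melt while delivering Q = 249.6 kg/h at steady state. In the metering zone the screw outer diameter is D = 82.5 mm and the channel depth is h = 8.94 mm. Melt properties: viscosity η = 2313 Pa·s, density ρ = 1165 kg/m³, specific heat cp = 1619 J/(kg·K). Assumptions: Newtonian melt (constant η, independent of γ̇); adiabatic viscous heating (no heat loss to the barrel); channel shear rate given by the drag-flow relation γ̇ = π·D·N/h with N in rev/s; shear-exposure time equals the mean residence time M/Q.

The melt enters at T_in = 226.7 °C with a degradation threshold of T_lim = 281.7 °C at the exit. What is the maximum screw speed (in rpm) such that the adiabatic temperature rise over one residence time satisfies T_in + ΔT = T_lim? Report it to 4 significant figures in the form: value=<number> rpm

value=65.03 rpm

Throughput in SI: Q_s = 249.6 kg/h ÷ 3600 s/h = 0.0693333 kg/s
t_res = M / Q_s = 3.15 ÷ 0.0693333 = 45.4327 s
Convert to metres: D = 0.0825 m, h = 0.00894 m
ΔT_a = T_lim − T_in = 281.7 °C − 226.7 °C = 55 K
γ̇_max² = ΔT_a·ρ·cp/(η·t_res) = 55·1165·1619/(2313·45.4327) = 987.169 s⁻²
γ̇_max = sqrt(987.169) = 31.4192 s⁻¹
N_max = γ̇_max h / (πD) = 31.4192·0.00894/(π·0.0825) = 1.08375 rev/s → ×60 = 65.025 rpm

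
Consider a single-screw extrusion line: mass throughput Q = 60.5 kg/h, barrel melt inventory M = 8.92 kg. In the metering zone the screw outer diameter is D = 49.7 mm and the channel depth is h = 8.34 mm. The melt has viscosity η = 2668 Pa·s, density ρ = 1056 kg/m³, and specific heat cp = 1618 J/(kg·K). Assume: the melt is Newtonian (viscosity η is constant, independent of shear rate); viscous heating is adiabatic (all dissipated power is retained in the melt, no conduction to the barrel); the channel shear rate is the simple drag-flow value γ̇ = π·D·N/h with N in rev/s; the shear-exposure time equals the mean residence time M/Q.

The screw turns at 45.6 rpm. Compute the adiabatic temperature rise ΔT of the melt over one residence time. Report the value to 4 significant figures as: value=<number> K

value=167.8 K

Convert throughput: Q = 60.5 kg/h = 60.5/3600 = 0.0168056 kg/s
t_res = M / Q_s = 8.92 / 0.0168056 = 530.777 s
D = 49.7 mm = 0.0497 m;  h = 8.34 mm = 0.00834 m;  N = 45.6 rpm / 60 = 0.76 rev/s
Shear rate: γ̇ = πDN/h = π·0.0497·0.76/0.00834 = 14.2283 s⁻¹
ΔT = η·γ̇²·t_res / (ρ·cp) = 2668 · (14.2283)² · 530.777 / (1056 · 1618) = 167.789 K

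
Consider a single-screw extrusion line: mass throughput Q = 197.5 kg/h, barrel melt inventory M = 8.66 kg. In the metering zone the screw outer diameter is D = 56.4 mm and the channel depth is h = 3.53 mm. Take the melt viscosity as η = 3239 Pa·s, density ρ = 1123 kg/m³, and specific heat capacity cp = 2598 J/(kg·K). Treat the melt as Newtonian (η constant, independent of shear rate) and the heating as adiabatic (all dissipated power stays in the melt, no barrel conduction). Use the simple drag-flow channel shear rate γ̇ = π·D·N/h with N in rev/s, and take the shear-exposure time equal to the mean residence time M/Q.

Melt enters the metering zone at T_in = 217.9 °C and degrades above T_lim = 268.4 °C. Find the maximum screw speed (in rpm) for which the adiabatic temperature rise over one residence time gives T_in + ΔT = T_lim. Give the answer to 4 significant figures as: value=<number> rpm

Q_s = Q / 3600 = 197.5 / 3600 = 0.0548611 kg/s
t_res = M / Q_s = 8.66 / 0.0548611 = 157.853 s
Convert to metres: D = 0.0564 m, h = 0.00353 m
ΔT_a = T_lim − T_in = 268.4 °C − 217.9 °C = 50.5 K
γ̇_max² = ΔT_a·ρ·cp/(η·t_res) = 50.5·1123·2598/(3239·157.853) = 288.168 s⁻²
γ̇_max = sqrt(288.168) = 16.9755 s⁻¹
N_max = γ̇_max·h / (π·D) = 16.9755 · 0.00353 / (π · 0.0564) = 0.338196 rev/s = 20.2918 rpm

value=20.29 rpm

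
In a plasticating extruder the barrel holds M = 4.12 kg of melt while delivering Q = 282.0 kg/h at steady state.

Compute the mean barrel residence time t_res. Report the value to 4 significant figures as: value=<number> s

Throughput in SI: Q_s = 282.0 kg/h ÷ 3600 s/h = 0.0783333 kg/s
Mean residence time: t_res = M/Q_s = 4.12 kg / 0.0783333 kg/s = 52.5957 s

value=52.60 s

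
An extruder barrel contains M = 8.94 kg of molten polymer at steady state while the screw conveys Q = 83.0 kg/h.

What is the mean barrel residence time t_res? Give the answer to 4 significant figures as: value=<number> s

value=387.8 s

Throughput in SI: Q_s = 83.0 kg/h ÷ 3600 s/h = 0.0230556 kg/s
Mean residence time: t_res = M/Q_s = 8.94 kg / 0.0230556 kg/s = 387.759 s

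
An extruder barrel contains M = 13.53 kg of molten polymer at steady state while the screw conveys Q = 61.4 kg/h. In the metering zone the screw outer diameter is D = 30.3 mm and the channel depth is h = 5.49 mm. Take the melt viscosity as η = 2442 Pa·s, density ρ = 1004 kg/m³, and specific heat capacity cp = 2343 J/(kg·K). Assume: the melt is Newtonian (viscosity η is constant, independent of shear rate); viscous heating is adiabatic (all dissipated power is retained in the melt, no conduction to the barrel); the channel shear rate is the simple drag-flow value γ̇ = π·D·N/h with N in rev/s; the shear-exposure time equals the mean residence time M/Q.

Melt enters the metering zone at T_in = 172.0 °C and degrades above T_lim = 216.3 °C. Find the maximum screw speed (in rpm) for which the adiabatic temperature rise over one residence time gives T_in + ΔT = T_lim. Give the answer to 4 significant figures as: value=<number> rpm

value=25.38 rpm

Throughput in SI: Q_s = 61.4 kg/h ÷ 3600 s/h = 0.0170556 kg/s
t_res = M / Q_s = 13.53 ÷ 0.0170556 = 793.29 s
Geometry in SI: D = 30.3 mm → 0.0303 m, h = 5.49 mm → 0.00549 m
ΔT_a = T_lim − T_in = 216.3 − 172.0 = 44.3 K
Invert ΔT = ηγ̇²t_res/(ρcp) for γ̇: γ̇_max² = ΔT_a ρ cp / (η t_res) = 44.3·1004·2343 / (2442·793.29) = 53.7938 s⁻²
γ̇_max = sqrt(53.7938) = 7.33442 s⁻¹
N_max = γ̇_max·h / (π·D) = 7.33442 · 0.00549 / (π · 0.0303) = 0.423005 rev/s = 25.3803 rpm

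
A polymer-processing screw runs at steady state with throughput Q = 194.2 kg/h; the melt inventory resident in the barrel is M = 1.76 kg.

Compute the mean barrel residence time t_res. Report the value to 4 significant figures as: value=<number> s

value=32.63 s

Convert throughput: Q = 194.2 kg/h = 194.2/3600 = 0.0539444 kg/s
t_res = M / Q_s = 1.76 ÷ 0.0539444 = 32.6262 s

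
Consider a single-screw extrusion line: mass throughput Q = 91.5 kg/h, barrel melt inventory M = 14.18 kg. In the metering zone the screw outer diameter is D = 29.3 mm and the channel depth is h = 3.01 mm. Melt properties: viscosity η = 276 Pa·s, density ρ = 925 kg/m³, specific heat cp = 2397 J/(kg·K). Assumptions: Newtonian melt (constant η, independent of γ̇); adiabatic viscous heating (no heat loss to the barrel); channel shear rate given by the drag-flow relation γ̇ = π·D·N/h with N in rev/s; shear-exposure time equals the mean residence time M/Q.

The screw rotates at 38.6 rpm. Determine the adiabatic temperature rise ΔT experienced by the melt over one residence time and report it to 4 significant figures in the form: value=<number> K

Q_s = Q / 3600 = 91.5 / 3600 = 0.0254167 kg/s
Mean residence time: t_res = M/Q_s = 14.18 kg / 0.0254167 kg/s = 557.902 s
Geometry in metres: D = 29.3 mm → 0.0293 m, h = 3.01 mm → 0.00301 m; screw speed N = 38.6 rpm = 0.643333 rev/s
Shear rate: γ̇ = πDN/h = π·0.0293·0.643333/0.00301 = 19.6737 s⁻¹
ΔT = η·γ̇²·t_res/(ρ·cp) = [276 × 19.6737² × 557.902] / [925 × 2397] = 26.8801 K

value=26.88 K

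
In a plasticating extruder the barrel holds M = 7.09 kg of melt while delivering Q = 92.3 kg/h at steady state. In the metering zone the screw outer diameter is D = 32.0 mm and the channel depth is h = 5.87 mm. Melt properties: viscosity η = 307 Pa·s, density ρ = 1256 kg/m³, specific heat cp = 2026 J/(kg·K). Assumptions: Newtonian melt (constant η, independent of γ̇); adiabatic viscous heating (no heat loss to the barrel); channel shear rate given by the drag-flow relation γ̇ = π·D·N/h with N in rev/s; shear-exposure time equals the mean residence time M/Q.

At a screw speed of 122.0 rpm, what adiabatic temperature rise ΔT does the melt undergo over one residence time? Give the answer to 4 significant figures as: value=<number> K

Throughput in SI: Q_s = 92.3 kg/h ÷ 3600 s/h = 0.0256389 kg/s
t_res = M / Q_s = 7.09 / 0.0256389 = 276.533 s
Geometry in metres: D = 32.0 mm → 0.032 m, h = 5.87 mm → 0.00587 m; screw speed N = 122.0 rpm = 2.03333 rev/s
γ̇ = π·D·N / h = π · 0.032 · 2.03333 / 0.00587 = 34.8233 s⁻¹
ΔT = η·γ̇²·t_res / (ρ·cp) = 307 · (34.8233)² · 276.533 / (1256 · 2026) = 40.4573 K

value=40.46 K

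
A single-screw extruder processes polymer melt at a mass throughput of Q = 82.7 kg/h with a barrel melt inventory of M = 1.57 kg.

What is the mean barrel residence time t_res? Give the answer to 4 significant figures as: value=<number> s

Convert throughput: Q = 82.7 kg/h = 82.7/3600 = 0.0229722 kg/s
t_res = M / Q_s = 1.57 / 0.0229722 = 68.3434 s

value=68.34 s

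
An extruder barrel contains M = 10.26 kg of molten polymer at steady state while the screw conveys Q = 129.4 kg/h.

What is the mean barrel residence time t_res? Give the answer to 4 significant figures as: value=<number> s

Q_s = Q / 3600 = 129.4 / 3600 = 0.0359444 kg/s
t_res = M / Q_s = 10.26 / 0.0359444 = 285.44 s

value=285.4 s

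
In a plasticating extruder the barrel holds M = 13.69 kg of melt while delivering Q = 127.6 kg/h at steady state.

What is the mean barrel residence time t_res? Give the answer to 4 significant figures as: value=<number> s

Throughput in SI: Q_s = 127.6 kg/h ÷ 3600 s/h = 0.0354444 kg/s
Mean residence time: t_res = M/Q_s = 13.69 kg / 0.0354444 kg/s = 386.238 s

value=386.2 s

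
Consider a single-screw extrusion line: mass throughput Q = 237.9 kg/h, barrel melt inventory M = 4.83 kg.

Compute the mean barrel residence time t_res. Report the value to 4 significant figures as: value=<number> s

value=73.09 s

Convert throughput: Q = 237.9 kg/h = 237.9/3600 = 0.0660833 kg/s
Mean residence time: t_res = M/Q_s = 4.83 kg / 0.0660833 kg/s = 73.0895 s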